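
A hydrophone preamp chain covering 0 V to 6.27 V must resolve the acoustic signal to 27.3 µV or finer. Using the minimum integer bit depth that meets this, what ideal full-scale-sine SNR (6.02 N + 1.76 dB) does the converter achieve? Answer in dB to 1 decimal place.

Full-scale range = 6.27 V.
6.27 V / 27.3 µV = 229700. Since 2^17 = 131072 and 2^18 = 262144, N = 18.
Ideal SNR at N = 18: 6.02·18 + 1.76 = 110.1 dB.

110.1 dB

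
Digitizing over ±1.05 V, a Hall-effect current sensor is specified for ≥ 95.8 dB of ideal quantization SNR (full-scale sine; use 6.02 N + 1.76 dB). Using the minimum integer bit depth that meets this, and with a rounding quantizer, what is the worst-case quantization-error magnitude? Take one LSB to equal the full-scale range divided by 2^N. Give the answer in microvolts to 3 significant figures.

16.0 µV

The full-scale span is 1.05 − (-1.05) = 2.1 V.
N ≥ (95.8 − 1.76)/6.02 = 15.621 → N_min = 16.
Step size = 2.1/65536 V = 32.043 µV.
|e|_max = LSB/2 = 16.0 µV.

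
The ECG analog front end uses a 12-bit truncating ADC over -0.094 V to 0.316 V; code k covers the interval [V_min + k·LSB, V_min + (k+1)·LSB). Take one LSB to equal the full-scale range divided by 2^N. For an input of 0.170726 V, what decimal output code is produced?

2644

Full-scale range = 0.316 V − (-0.094 V) = 0.41 V. LSB = 0.41 V / 2^12 ≈ 100.1 µV.
V_in − V_min = 0.170726 − (-0.094) = 0.264726 V.
Divide by LSB: 0.264726 × 4096/0.41 = 2644.6773.
Truncating gives code 2644.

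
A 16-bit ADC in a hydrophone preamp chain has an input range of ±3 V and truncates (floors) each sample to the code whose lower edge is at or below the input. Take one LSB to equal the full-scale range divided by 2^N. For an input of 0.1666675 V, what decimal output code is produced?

34588

Span: 3 V − (-3 V) = 6 V. LSB = 6 V / 2^16 ≈ 91.55 µV.
V_in − V_min = 0.1666675 − (-3) = 3.1666675 V.
Divide by LSB: 3.1666675 × 65536/6 = 34588.4535.
Truncating gives code 34588.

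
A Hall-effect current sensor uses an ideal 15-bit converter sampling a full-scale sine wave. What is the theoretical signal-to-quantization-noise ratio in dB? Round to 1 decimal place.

For an ideal N-bit converter with full-scale sine input, SNR = 6.02 N + 1.76 dB. SNR = 6.02 × 15 + 1.76 = 90.30 + 1.76 = 92.06 dB.

92.1 dB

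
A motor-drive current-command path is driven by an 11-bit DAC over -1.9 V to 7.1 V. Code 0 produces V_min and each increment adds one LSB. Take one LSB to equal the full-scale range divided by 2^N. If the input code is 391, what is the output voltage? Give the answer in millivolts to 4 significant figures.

Full-scale range = 7.1 V − (-1.9 V) = 9 V. LSB = 9 V / 2^11.
V_out = -1.9 + 391 × (9/2048) V
      = -1.9 V + 1.71826 V = -0.181738 V.

-181.7 mV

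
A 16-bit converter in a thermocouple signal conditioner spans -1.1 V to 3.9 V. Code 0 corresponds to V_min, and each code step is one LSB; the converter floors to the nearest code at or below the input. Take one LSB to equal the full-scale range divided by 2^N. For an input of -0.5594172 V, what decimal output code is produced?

Span: 3.9 V − (-1.1 V) = 5 V. LSB = 5 V / 2^16 ≈ 76.29 µV.
(V_in − V_min) × 2^16/range = (-0.5594172 − (-1.1)) × 65536/5 = 7085.527.
Floor → code = 7085.

7085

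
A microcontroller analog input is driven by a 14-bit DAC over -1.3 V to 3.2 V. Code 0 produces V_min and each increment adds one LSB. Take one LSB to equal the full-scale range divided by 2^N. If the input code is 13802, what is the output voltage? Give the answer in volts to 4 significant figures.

The full-scale span is 3.2 − (-1.3) = 4.5 V. LSB = 4.5 V / 2^14.
V_out = -1.3 + 13802 × (4.5/16384) V
      = -1.3 + 3.79083 = 2.49083 V.

2.491 V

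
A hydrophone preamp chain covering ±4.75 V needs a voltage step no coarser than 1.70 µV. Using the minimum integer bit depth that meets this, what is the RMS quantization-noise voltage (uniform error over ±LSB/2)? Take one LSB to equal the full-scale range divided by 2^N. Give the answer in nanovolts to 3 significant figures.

Range = 4.75 − (-4.75) = 9.5 V.
Required number of levels: 9.5/1.70 µV = 5.5882e6; smallest N with 2^N ≥ that is 23.
Step size = 9.5/8388608 V = 1.1325 µV.
σ_q = LSB/√12 = 1.1325 µV/3.4641 = 327 nV.

327 nV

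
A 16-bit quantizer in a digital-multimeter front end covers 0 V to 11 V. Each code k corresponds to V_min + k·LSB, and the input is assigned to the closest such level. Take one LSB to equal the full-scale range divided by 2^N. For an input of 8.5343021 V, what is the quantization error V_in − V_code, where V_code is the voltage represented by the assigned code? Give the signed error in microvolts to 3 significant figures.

−30.2 µV

Full-scale range = 11 V. LSB = 11 V / 2^16 ≈ 167.8 µV.
(V_in − V_min)/LSB = (8.5343021 − (0)) × 65536/11 = 50845.8202 → nearest code k = 50846.
V_code = 0 + (50846/65536) × 11 = 8.5343322754 V.
e = 8.5343021 − (8.5343322754) = −30.2 µV.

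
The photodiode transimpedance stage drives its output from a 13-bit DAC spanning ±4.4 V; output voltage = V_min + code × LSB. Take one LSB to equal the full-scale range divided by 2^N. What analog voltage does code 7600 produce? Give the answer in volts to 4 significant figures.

Full-scale range = 4.4 V − (-4.4 V) = 8.8 V. LSB = 8.8 V / 2^13.
V_out = -4.4 + 7600 × (8.8/8192) V
      = -4.4 + 8.16406 = 3.76406 V.

3.764 V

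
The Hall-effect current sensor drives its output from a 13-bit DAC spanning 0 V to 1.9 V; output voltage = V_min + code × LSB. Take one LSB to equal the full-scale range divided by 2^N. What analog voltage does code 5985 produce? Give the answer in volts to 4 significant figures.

Range is 1.9 V. LSB = 1.9 V / 2^13.
V_out = 0 + 5985 × (1.9/8192) V
      = 0 V + 1.38812 V = 1.38812 V.

1.388 V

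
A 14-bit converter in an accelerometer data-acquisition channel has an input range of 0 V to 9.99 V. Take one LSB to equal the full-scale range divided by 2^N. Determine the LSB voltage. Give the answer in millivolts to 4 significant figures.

V_FS = 9.99 V.
2^14 = 16384 levels.
One LSB is 9.99 V / 16384 = 0.6097 mV.

0.6097 mV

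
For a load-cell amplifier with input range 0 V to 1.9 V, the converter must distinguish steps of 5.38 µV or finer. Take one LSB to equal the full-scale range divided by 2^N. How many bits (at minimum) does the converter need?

Range is 1.9 V.
Required number of levels: 1.9/5.38 µV = 353160; smallest N with 2^N ≥ that is 19.

19 bits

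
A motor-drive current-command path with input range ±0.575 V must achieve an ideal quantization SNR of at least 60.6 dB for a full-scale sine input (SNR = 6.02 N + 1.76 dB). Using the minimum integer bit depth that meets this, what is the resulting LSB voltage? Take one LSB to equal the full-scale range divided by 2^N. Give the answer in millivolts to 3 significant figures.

The full-scale span is 0.575 − (-0.575) = 1.15 V.
Solving 6.02 N ≥ 60.6 − 1.76: N ≥ 9.774. Round up → N = 10.
Step size = 1.15/1024 V = 1.12 mV.

1.12 mV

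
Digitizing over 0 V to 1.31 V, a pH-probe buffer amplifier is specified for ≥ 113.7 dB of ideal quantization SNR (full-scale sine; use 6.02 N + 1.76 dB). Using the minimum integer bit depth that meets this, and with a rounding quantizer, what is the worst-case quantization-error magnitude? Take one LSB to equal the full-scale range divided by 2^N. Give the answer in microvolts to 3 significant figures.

1.25 µV

V_FS = 1.31 V.
Solving 6.02 N ≥ 113.7 − 1.76: N ≥ 18.595. Round up → N = 19.
LSB = 1.31 V / 2^19 = 2.4986 µV.
Half an LSB is 1.25 µV.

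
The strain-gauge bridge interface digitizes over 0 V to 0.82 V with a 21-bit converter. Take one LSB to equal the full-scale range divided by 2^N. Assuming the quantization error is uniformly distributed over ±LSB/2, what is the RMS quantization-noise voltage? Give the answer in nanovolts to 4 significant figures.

V_FS = 0.82 V.
LSB = 0.82 V ÷ 2^21 = 0.82/2097152 V = 391.006 nV.
RMS of a uniform error over width LSB is LSB/√12 = 112.9 nV.

112.9 nV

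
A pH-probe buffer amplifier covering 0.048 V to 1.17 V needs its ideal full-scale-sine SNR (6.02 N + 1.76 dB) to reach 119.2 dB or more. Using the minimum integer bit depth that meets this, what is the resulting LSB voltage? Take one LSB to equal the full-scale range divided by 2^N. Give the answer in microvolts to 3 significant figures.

1.07 µV

Span: 1.17 V − (0.048 V) = 1.122 V.
Required N = ⌈(119.2 − 1.76)/6.02⌉ = ⌈19.508⌉ = 20.
LSB = 1.122 V ÷ 2^20 = 1.122/1048576 V = 1.07 µV.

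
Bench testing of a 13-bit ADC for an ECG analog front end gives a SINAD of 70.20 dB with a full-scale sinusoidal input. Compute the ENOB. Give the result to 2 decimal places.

11.37 bits

(70.20 − 1.76) / 6.02 = 68.44/6.02 = 11.3688 effective bits.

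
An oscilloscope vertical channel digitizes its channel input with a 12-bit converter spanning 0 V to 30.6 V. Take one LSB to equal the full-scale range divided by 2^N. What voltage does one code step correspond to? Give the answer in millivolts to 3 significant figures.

V_FS = 30.6 V.
There are 2^12 = 4096 steps.
LSB = 30.6 V / 2^12 = 7.47 mV.

7.47 mV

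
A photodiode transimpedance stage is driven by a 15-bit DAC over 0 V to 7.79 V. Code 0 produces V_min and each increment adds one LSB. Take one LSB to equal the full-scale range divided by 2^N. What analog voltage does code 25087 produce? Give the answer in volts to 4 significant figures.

5.964 V

V_FS = 7.79 V. LSB = 7.79 V / 2^15.
V_out = 0 + 25087 × (7.79/32768) V
      = 0 + 5.96398 = 5.96398 V.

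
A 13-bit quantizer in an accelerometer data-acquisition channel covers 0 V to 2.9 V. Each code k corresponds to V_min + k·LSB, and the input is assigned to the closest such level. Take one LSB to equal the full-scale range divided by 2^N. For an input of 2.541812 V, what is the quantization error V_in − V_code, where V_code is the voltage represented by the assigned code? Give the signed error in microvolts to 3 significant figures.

+64.0 µV

V_FS = 2.9 V. LSB = 2.9 V / 2^13 ≈ 354.0 µV.
Position in LSBs: (2.541812 − (0)) × 8192/2.9 = 7180.1807; rounding gives k = 7180.
V_code = 0 + (7180/8192) × 2.9 = 2.541748047 V.
e = 2.541812 − (2.541748047) = +64.0 µV.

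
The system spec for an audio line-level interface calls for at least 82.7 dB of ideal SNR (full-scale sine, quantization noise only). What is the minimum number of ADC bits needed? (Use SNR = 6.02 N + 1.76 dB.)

14 bits

Solving 6.02 N ≥ 82.7 − 1.76: N ≥ 13.445. Round up → N = 14.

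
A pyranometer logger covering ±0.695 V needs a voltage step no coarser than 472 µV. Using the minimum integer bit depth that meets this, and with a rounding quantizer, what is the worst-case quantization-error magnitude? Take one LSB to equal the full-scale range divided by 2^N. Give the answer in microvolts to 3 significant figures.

Span: 0.695 V − (-0.695 V) = 1.39 V.
Need 2^N ≥ 1.39 V / 472 µV = 2945 → N_min = 12.
LSB = 1.39 V ÷ 2^12 = 1.39/4096 V = 339.36 µV.
|e|_max = LSB/2 = 170 µV.

170 µV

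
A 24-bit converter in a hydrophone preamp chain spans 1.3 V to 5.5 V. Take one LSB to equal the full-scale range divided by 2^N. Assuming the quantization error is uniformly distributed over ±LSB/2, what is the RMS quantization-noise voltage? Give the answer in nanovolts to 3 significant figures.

72.3 nV

The full-scale span is 5.5 − (1.3) = 4.2 V.
Step size = 4.2/16777216 V = 250.34 nV.
V_rms = LSB/√12 = 250.34 nV / √12 = 72.3 nV.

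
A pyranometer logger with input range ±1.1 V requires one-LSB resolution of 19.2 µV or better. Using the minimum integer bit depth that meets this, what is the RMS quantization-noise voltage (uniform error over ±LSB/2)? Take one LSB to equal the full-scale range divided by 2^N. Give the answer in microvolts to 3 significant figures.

4.85 µV

Span: 1.1 V − (-1.1 V) = 2.2 V.
Required number of levels: 2.2/19.2 µV = 114580; smallest N with 2^N ≥ that is 17.
LSB = 2.2 V / 2^17 = 16.785 µV.
V_rms = LSB/√12 = 4.85 µV.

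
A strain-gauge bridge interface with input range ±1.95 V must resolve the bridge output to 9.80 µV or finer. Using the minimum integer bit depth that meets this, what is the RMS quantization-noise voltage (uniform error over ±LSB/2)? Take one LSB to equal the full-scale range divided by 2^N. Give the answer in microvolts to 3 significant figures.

2.15 µV

Full-scale range = 1.95 V − (-1.95 V) = 3.9 V.
Required number of levels: 3.9/9.80 µV = 397960; smallest N with 2^N ≥ that is 19.
One LSB is 3.9 V / 524288 = 7.4387 µV.
V_rms = LSB/√12 = 2.15 µV.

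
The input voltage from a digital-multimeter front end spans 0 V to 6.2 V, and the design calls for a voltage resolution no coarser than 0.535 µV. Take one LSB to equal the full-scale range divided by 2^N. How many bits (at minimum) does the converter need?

24 bits

V_FS = 6.2 V.
Need 2^N ≥ 6.2 V / 0.535 µV = 1.159e7 → N_min = 24.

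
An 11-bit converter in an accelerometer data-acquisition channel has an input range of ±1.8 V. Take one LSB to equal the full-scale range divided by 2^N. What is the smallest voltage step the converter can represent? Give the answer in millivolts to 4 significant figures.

1.758 mV

Full-scale range = 1.8 V − (-1.8 V) = 3.6 V.
There are 2^11 = 2048 steps.
LSB = 3.6 V / 2^11 = 1.758 mV.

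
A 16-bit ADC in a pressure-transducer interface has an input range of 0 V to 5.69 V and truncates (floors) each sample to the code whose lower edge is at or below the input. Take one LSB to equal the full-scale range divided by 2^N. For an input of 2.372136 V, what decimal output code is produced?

Range is 5.69 V. LSB = 5.69 V / 2^16 ≈ 86.82 µV.
(V_in − V_min) × 2^16/range = (2.372136 − (0)) × 65536/5.69 = 27321.670.
Floor → code = 27321.

27321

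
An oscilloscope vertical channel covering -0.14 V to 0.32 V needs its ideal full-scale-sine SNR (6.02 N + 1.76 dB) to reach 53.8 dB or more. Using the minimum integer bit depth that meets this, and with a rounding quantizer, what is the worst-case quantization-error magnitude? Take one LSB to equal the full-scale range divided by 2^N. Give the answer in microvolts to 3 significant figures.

The full-scale span is 0.32 − (-0.14) = 0.46 V.
Required N = ⌈(53.8 − 1.76)/6.02⌉ = ⌈8.645⌉ = 9.
Step size = 0.46/512 V = 0.89844 mV.
Half an LSB is 449 µV.

449 µV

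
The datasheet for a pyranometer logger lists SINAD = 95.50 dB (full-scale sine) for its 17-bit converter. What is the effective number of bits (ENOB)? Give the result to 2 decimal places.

15.57 bits

ENOB = (SINAD − 1.76) / 6.02 = (95.50 − 1.76) / 6.02 = 93.74 / 6.02 = 15.5714.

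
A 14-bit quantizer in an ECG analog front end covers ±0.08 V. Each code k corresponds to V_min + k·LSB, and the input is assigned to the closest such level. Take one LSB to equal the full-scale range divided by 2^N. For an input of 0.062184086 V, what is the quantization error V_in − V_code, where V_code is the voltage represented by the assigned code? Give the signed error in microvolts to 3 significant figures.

Range = 0.08 − (-0.08) = 0.16 V. LSB = 0.16 V / 2^14 ≈ 9.766 µV.
(0.062184086 − (-0.08)) / LSB = 0.142184086 × 16384/0.16 = 14559.6504. Nearest integer: k = 14560.
Reconstructed level: -0.08 + 14560 × 0.16/16384 V = 0.062187500000 V.
V_in − V_code = 0.062184086 − (0.062187500000) = −3.41 µV.

−3.41 µV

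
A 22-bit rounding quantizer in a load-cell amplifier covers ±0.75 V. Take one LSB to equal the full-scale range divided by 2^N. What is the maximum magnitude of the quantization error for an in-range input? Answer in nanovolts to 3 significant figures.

179 nV

Span: 0.75 V − (-0.75 V) = 1.5 V.
Step size = 1.5/4194304 V = 357.63 nV.
|e|_max = LSB/2 = 179 nV.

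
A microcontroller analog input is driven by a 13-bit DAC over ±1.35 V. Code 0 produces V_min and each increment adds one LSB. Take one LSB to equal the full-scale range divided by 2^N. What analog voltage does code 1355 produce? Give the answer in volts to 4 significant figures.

Range = 1.35 − (-1.35) = 2.7 V. LSB = 2.7 V / 2^13.
V_out = V_min + code × LSB = -1.35 V + 1355 × 2.7 V / 8192
      = -1.35 V + 0.446594 V = -0.903406 V.

-0.9034 V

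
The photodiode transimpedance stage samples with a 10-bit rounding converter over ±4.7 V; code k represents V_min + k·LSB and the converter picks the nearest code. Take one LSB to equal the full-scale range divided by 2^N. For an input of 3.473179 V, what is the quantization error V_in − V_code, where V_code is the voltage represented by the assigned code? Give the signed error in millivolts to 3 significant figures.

Full-scale range = 4.7 V − (-4.7 V) = 9.4 V. LSB = 9.4 V / 2^10 ≈ 9.180 mV.
(V_in − V_min)/LSB = (3.473179 − (-4.7)) × 1024/9.4 = 890.3548 → nearest code k = 890.
Reconstructed level: -4.7 + 890 × 9.4/1024 V = 3.469921875 V.
V_in − V_code = 3.473179 − (3.469921875) = +3.26 mV.

+3.26 mV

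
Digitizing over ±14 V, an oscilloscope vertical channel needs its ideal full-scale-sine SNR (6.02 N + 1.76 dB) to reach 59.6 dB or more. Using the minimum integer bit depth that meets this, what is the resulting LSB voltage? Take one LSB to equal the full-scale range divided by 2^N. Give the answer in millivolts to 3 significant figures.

The full-scale span is 14 − (-14) = 28 V.
6.02 N + 1.76 ≥ 59.6 gives N ≥ 9.608, so the minimum integer is 10.
One LSB is 28 V / 1024 = 27.3 mV.

27.3 mV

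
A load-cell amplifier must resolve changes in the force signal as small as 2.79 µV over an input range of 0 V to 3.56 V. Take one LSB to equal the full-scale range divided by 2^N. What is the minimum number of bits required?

21 bits

Span = 3.56 V.
Required number of levels: 3.56/2.79 µV = 1.2760e6; smallest N with 2^N ≥ that is 21.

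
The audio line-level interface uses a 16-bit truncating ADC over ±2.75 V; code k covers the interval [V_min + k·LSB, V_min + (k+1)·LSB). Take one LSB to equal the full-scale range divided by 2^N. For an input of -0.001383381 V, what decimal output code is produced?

32751

The full-scale span is 2.75 − (-2.75) = 5.5 V. LSB = 5.5 V / 2^16 ≈ 83.92 µV.
(V_in − V_min) × 2^16/range = (-0.001383381 − (-2.75)) × 65536/5.5 = 32751.516.
Floor → code = 32751.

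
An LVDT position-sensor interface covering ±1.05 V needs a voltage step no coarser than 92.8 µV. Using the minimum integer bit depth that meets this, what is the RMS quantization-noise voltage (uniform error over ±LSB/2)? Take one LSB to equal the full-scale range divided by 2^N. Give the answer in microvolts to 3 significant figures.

18.5 µV

Full-scale range = 1.05 V − (-1.05 V) = 2.1 V.
Need 2^N ≥ 2.1 V / 92.8 µV = 22630 → N_min = 15.
LSB = 2.1 V ÷ 2^15 = 2.1/32768 V = 64.087 µV.
σ_q = LSB/√12 = 64.087 µV/3.4641 = 18.5 µV.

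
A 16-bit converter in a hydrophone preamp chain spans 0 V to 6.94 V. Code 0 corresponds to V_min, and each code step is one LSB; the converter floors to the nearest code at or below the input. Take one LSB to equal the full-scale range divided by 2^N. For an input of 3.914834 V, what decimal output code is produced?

V_FS = 6.94 V. LSB = 6.94 V / 2^16 ≈ 105.9 µV.
code = ⌊(V_in − V_min)/LSB⌋ = ⌊(V_in − V_min) × 2^16 / range⌋
     = ⌊(3.914834 − (0)) × 65536 / 6.94⌋ = ⌊3.914834 × 65536/6.94⌋
     = ⌊36968.669⌋ = 36968.

36968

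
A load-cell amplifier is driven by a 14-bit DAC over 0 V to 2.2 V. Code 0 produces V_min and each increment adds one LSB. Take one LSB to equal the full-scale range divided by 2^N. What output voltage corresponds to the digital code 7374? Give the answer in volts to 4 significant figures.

0.9902 V

Full-scale range = 2.2 V. LSB = 2.2 V / 2^14.
V_out = V_min + code × LSB = 0 V + 7374 × 2.2 V / 16384
      = 0 V + 0.990161 V = 0.990161 V.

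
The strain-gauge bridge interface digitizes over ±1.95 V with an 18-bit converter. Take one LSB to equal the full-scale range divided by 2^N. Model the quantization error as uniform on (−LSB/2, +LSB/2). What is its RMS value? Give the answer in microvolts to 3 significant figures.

The full-scale span is 1.95 − (-1.95) = 3.9 V.
LSB = 3.9 V / 2^18 = 14.877 µV.
σ_q = LSB/√12 = 14.877 µV/3.4641 = 4.29 µV.

4.29 µV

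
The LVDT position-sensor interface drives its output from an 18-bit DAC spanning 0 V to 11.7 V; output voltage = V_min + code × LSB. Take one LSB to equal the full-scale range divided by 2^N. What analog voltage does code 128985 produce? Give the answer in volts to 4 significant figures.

5.757 V

Full-scale range = 11.7 V. LSB = 11.7 V / 2^18.
Output = V_min + (128985/262144) × range = 0 + 0.492039 × 11.7 V
      = 0 V + 5.75685 V = 5.75685 V.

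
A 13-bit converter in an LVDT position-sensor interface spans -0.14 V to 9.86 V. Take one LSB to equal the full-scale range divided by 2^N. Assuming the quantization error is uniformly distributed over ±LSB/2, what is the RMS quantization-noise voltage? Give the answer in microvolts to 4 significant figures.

352.4 µV

The full-scale span is 9.86 − (-0.14) = 10 V.
LSB = 10 V ÷ 2^13 = 10/8192 V = 1.22070 mV.
σ_q = LSB/√12 = 1.22070 mV/3.4641 = 352.4 µV.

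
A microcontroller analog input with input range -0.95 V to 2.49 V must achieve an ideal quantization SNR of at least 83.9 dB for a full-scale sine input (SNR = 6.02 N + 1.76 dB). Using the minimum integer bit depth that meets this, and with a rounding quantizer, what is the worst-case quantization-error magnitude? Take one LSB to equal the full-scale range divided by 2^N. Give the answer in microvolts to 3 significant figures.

105 µV

The full-scale span is 2.49 − (-0.95) = 3.44 V.
Required N = ⌈(83.9 − 1.76)/6.02⌉ = ⌈13.645⌉ = 14.
LSB = 3.44 V ÷ 2^14 = 3.44/16384 V = 209.96 µV.
Max error for round-to-nearest is LSB/2 = 105 µV.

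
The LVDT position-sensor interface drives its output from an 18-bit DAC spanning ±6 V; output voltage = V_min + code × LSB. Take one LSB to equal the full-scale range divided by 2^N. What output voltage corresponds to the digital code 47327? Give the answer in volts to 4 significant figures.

-3.834 V

The full-scale span is 6 − (-6) = 12 V. LSB = 12 V / 2^18.
V_out = -6 + 47327 × (12/262144) V
      = -6 V + 2.16646 V = -3.83354 V.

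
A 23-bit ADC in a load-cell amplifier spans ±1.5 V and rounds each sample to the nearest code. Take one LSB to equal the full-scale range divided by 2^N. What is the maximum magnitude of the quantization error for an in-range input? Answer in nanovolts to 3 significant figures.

179 nV

The full-scale span is 1.5 − (-1.5) = 3 V.
Step size = 3/8388608 V = 357.63 nV.
|e|_max = LSB/2 = 179 nV.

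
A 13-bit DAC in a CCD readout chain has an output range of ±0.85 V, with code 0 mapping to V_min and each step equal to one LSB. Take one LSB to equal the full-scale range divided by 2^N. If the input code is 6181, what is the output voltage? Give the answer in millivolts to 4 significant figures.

432.7 mV

Full-scale range = 0.85 V − (-0.85 V) = 1.7 V. LSB = 1.7 V / 2^13.
Output = V_min + (6181/8192) × range = -0.85 + 0.754517 × 1.7 V
      = -0.85 + 1.28268 = 0.432678 V.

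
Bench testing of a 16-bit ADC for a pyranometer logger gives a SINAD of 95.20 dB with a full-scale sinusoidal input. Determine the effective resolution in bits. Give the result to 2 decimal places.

ENOB = (95.20 − 1.76)/6.02 = 15.5216 bits.

15.52 bits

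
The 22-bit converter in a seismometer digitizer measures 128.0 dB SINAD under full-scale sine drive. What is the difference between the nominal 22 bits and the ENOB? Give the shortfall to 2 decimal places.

1.03 bits

ENOB = (SINAD − 1.76)/6.02 = (128.0 − 1.76)/6.02 = 20.9701 bits.
Shortfall = 22 − 20.9701 = 1.0299 bits.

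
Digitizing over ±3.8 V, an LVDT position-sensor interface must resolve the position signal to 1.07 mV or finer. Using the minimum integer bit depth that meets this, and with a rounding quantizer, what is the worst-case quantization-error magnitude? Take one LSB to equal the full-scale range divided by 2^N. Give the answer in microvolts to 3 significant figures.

464 µV

Span: 3.8 V − (-3.8 V) = 7.6 V.
7.6 V / 1.07 mV = 7103. Since 2^12 = 4096 and 2^13 = 8192, N = 13.
Step size = 7.6/8192 V = 0.92773 mV.
Half an LSB is 464 µV.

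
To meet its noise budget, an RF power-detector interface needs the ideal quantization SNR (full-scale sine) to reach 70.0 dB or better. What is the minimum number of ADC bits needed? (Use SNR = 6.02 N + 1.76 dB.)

12 bits

N ≥ (70.0 − 1.76)/6.02 = 11.336 → N_min = 12.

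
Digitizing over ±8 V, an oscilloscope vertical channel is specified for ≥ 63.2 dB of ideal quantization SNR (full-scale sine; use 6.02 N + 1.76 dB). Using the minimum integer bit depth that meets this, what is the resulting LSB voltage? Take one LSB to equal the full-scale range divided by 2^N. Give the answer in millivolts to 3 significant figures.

Span: 8 V − (-8 V) = 16 V.
Required N = ⌈(63.2 − 1.76)/6.02⌉ = ⌈10.206⌉ = 11.
LSB = 16 V ÷ 2^11 = 16/2048 V = 7.81 mV.

7.81 mV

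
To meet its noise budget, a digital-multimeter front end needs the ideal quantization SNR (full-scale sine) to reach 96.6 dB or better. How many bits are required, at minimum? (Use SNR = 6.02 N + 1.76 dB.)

16 bits

Solving 6.02 N ≥ 96.6 − 1.76: N ≥ 15.754. Round up → N = 16.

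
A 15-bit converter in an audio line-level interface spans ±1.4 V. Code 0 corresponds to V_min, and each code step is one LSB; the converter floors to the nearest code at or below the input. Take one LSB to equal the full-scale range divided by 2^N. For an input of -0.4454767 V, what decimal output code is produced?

Span: 1.4 V − (-1.4 V) = 2.8 V. LSB = 2.8 V / 2^15 ≈ 85.45 µV.
code = ⌊(V_in − V_min)/LSB⌋ = ⌊(V_in − V_min) × 2^15 / range⌋
     = ⌊(-0.4454767 − (-1.4)) × 32768 / 2.8⌋ = ⌊0.9545233 × 32768/2.8⌋
     = ⌊11170.650⌋ = 11170.

11170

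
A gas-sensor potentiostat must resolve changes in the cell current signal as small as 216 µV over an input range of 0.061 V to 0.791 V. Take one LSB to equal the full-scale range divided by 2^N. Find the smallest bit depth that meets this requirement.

12 bits

Range = 0.791 − (0.061) = 0.73 V.
Levels needed ≥ 0.73/216 µV = 3380. 2^12 = 4096 suffices, so N_min = 12.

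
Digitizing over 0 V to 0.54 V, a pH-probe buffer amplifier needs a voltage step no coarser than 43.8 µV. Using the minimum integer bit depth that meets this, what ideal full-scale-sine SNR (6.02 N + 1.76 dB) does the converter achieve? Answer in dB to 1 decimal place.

Span = 0.54 V.
Levels needed ≥ 0.54/43.8 µV = 12330. 2^14 = 16384 suffices, so N_min = 14.
6.02(14) + 1.76 = 86.04 dB.

86.0 dB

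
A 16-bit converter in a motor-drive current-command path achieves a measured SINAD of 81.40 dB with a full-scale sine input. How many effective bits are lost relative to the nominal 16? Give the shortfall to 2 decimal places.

2.77 bits

Effective bits = (81.40 − 1.76)/6.02 = 13.2292.
Lost resolution: 16 − 13.2292 = 2.7708 bits.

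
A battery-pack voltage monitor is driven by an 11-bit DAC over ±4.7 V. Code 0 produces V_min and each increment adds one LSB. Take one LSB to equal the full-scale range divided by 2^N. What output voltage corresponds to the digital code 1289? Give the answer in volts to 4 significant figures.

1.216 V

Full-scale range = 4.7 V − (-4.7 V) = 9.4 V. LSB = 9.4 V / 2^11.
V_out = V_min + code × LSB = -4.7 V + 1289 × 9.4 V / 2048
      = -4.7 V + 5.91631 V = 1.21631 V.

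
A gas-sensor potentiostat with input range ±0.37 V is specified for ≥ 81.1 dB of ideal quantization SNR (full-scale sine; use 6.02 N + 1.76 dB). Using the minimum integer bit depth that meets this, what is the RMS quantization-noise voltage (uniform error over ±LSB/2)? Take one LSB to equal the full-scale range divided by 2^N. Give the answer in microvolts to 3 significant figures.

Range = 0.37 − (-0.37) = 0.74 V.
6.02 N + 1.76 ≥ 81.1 gives N ≥ 13.179, so the minimum integer is 14.
One LSB is 0.74 V / 16384 = 45.166 µV.
V_rms = LSB/√12 = 13.0 µV.

13.0 µV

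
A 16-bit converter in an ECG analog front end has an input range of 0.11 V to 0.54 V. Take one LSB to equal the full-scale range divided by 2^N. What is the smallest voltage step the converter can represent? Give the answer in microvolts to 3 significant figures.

6.56 µV

Span: 0.54 V − (0.11 V) = 0.43 V.
Number of codes = 2^16 = 65536.
LSB = 0.43 V / 2^16 = 6.56 µV.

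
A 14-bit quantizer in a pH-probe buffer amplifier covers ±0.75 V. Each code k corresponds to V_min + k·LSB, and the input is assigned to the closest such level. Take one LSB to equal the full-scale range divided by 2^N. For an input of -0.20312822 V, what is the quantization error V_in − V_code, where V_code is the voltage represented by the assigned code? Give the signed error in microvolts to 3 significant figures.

The full-scale span is 0.75 − (-0.75) = 1.5 V. LSB = 1.5 V / 2^14 ≈ 91.55 µV.
(V_in − V_min)/LSB = (-0.20312822 − (-0.75)) × 16384/1.5 = 5973.2982 → nearest code k = 5973.
V_code = -0.75 + (5973/16384) × 1.5 = -0.20315551758 V.
V_in − V_code = -0.20312822 − (-0.20315551758) = +27.3 µV.

+27.3 µV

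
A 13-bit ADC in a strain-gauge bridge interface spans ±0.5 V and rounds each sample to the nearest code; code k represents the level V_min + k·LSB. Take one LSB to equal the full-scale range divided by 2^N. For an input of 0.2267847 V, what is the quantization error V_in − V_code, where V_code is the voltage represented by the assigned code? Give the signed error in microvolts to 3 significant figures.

The full-scale span is 0.5 − (-0.5) = 1 V. LSB = 1 V / 2^13 ≈ 122.1 µV.
(V_in − V_min)/LSB = (0.2267847 − (-0.5)) × 8192/1 = 5953.8203 → nearest code k = 5954.
V_code = -0.5 + (5954/8192) × 1 = 0.2268066406 V.
V_in − V_code = 0.2267847 − (0.2268066406) = −21.9 µV.

−21.9 µV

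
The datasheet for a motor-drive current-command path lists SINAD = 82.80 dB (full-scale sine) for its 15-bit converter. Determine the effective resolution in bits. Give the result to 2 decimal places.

ENOB = (SINAD − 1.76) / 6.02 = (82.80 − 1.76) / 6.02 = 81.04 / 6.02 = 13.4618.

13.46 bits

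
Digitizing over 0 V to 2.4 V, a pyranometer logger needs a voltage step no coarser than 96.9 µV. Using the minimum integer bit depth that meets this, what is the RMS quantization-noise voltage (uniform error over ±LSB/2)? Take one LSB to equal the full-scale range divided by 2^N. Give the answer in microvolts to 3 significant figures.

21.1 µV

V_FS = 2.4 V.
Required number of levels: 2.4/96.9 µV = 24768; smallest N with 2^N ≥ that is 15.
LSB = 2.4 V ÷ 2^15 = 2.4/32768 V = 73.242 µV.
σ_q = LSB/√12 = 73.242 µV/3.4641 = 21.1 µV.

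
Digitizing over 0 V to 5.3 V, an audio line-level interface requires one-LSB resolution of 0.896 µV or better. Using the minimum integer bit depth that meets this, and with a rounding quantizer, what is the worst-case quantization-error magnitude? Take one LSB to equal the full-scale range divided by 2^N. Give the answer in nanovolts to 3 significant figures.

Full-scale range = 5.3 V.
5.3 V / 0.896 µV = 5.915e6. Since 2^22 = 4194304 and 2^23 = 8388608, N = 23.
LSB = 5.3 V / 2^23 = 0.63181 µV.
Half an LSB is 316 nV.

316 nV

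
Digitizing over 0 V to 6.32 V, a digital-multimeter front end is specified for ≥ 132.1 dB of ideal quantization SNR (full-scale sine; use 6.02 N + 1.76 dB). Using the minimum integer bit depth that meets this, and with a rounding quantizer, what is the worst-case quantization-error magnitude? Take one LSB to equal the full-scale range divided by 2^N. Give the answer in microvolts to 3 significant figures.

Span = 6.32 V.
6.02 N + 1.76 ≥ 132.1 gives N ≥ 21.651, so the minimum integer is 22.
One LSB is 6.32 V / 4194304 = 1.5068 µV.
|e|_max = LSB/2 = 0.753 µV.

0.753 µV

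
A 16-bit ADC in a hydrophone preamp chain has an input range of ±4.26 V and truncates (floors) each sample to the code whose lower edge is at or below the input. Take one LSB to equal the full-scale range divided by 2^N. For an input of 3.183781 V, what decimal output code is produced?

Range = 4.26 − (-4.26) = 8.52 V. LSB = 8.52 V / 2^16 ≈ 130.0 µV.
(V_in − V_min) × 2^16/range = (3.183781 − (-4.26)) × 65536/8.52 = 57257.703.
Floor → code = 57257.

57257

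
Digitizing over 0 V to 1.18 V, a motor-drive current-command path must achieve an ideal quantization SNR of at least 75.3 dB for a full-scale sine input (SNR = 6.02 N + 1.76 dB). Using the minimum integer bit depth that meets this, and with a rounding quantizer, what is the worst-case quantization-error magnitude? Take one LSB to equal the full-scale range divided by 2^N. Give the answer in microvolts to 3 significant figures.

Full-scale range = 1.18 V.
Solving 6.02 N ≥ 75.3 − 1.76: N ≥ 12.216. Round up → N = 13.
LSB = 1.18 V ÷ 2^13 = 1.18/8192 V = 144.04 µV.
Max error for round-to-nearest is LSB/2 = 72.0 µV.

72.0 µV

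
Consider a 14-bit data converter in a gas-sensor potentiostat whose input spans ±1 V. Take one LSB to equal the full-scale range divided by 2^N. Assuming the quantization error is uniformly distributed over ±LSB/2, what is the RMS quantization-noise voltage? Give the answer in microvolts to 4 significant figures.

35.24 µV

Full-scale range = 1 V − (-1 V) = 2 V.
One LSB is 2 V / 16384 = 122.070 µV.
For a uniform distribution on [−LSB/2, +LSB/2], V_rms = LSB/√12 = 122.070 µV/3.4641 = 35.24 µV.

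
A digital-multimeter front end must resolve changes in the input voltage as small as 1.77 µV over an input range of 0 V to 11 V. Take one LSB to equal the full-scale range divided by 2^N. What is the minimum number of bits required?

V_FS = 11 V.
Need 2^N ≥ 11 V / 1.77 µV = 6.215e6 → N_min = 23.

23 bits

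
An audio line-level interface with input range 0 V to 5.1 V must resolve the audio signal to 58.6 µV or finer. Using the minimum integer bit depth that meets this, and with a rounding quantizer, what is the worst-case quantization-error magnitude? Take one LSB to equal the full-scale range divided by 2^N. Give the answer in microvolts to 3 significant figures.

Range is 5.1 V.
Required number of levels: 5.1/58.6 µV = 87031; smallest N with 2^N ≥ that is 17.
LSB = 5.1 V ÷ 2^17 = 5.1/131072 V = 38.910 µV.
Max error for round-to-nearest is LSB/2 = 19.5 µV.

19.5 µV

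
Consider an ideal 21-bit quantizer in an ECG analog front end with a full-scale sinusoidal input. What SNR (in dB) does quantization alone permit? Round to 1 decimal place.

SNR = 6.02·21 + 1.76 = 128.18 dB.

128.2 dB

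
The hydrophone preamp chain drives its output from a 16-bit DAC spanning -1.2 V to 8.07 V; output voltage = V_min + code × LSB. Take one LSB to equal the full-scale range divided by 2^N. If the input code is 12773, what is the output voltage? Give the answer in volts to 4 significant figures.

Full-scale range = 8.07 V − (-1.2 V) = 9.27 V. LSB = 9.27 V / 2^16.
Output = V_min + (12773/65536) × range = -1.2 + 0.194901 × 9.27 V
      = -1.2 V + 1.80673 V = 0.606728 V.

0.6067 V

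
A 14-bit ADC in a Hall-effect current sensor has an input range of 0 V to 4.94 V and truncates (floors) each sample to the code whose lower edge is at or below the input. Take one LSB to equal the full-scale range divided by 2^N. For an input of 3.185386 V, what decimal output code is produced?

10564

Span = 4.94 V. LSB = 4.94 V / 2^14 ≈ 301.5 µV.
(V_in − V_min) × 2^14/range = (3.185386 − (0)) × 16384/4.94 = 10564.649.
Floor → code = 10564.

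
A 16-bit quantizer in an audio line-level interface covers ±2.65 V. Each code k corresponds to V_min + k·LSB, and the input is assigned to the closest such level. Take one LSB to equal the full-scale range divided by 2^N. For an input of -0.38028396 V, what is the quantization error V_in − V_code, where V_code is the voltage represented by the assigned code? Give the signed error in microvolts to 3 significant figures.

Full-scale range = 2.65 V − (-2.65 V) = 5.3 V. LSB = 5.3 V / 2^16 ≈ 80.87 µV.
Position in LSBs: (-0.38028396 − (-2.65)) × 65536/5.3 = 28065.6812; rounding gives k = 28066.
Reconstructed level: -2.65 + 28066 × 5.3/65536 V = -0.38025817871 V.
Error = V_in − V_code = -0.38028396 − (-0.38025817871) = −25.8 µV.

−25.8 µV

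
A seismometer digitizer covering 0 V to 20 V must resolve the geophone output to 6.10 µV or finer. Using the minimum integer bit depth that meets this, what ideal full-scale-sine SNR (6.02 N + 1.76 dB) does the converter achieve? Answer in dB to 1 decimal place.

134.2 dB

Span = 20 V.
Levels needed ≥ 20/6.10 µV = 3.279e6. 2^22 = 4194304 suffices, so N_min = 22.
SNR = 6.02 × 22 + 1.76 = 134.20 dB.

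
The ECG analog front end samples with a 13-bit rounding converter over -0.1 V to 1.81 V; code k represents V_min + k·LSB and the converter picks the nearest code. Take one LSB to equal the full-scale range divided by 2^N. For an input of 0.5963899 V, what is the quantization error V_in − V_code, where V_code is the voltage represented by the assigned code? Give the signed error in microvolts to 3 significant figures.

−42.0 µV

Full-scale range = 1.81 V − (-0.1 V) = 1.91 V. LSB = 1.91 V / 2^13 ≈ 233.2 µV.
(0.5963899 − (-0.1)) / LSB = 0.6963899 × 8192/1.91 = 2986.8199. Nearest integer: k = 2987.
Reconstructed level: -0.1 + 2987 × 1.91/8192 V = 0.5964318848 V.
e = 0.5963899 − (0.5964318848) = −42.0 µV.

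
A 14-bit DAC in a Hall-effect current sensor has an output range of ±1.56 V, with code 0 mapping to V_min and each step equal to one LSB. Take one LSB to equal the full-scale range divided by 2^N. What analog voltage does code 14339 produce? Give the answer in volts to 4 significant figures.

1.171 V

Span: 1.56 V − (-1.56 V) = 3.12 V. LSB = 3.12 V / 2^14.
V_out = V_min + code × LSB = -1.56 V + 14339 × 3.12 V / 16384
      = -1.56 + 2.73057 = 1.17057 V.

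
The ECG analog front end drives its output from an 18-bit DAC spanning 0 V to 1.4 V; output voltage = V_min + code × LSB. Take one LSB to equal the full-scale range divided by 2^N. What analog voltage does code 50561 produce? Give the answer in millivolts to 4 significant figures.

Full-scale range = 1.4 V. LSB = 1.4 V / 2^18.
V_out = V_min + code × LSB = 0 V + 50561 × 1.4 V / 262144
      = 0 V + 0.270025 V = 0.270025 V.

270.0 mV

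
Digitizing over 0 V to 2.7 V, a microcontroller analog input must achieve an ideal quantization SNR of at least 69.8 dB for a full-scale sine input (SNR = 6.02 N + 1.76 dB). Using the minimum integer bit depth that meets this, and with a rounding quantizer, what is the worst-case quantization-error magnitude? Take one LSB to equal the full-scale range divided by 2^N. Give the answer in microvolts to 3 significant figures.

330 µV

Range is 2.7 V.
Solving 6.02 N ≥ 69.8 − 1.76: N ≥ 11.302. Round up → N = 12.
Step size = 2.7/4096 V = 0.65918 mV.
Half an LSB is 330 µV.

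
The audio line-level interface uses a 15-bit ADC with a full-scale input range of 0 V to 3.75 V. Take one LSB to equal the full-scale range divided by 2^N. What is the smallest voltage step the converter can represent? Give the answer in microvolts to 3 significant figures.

114 µV

Span = 3.75 V.
2^15 = 32768 levels.
LSB = 3.75 V / 2^15 = 114 µV.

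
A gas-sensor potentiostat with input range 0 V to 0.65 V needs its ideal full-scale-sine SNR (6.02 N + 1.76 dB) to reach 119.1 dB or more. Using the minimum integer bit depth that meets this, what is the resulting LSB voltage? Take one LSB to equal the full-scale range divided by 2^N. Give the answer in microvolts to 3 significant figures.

V_FS = 0.65 V.
6.02 N + 1.76 ≥ 119.1 gives N ≥ 19.492, so the minimum integer is 20.
LSB = 0.65 V ÷ 2^20 = 0.65/1048576 V = 0.620 µV.

0.620 µV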